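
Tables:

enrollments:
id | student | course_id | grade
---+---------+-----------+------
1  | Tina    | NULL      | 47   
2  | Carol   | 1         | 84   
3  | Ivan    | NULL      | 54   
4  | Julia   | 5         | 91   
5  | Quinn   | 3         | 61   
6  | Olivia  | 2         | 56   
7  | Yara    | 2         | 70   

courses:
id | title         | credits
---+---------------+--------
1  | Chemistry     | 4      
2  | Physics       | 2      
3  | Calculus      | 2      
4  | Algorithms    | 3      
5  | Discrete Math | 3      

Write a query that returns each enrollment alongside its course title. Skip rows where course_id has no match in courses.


INNER JOIN keeps only enrollments rows whose course_id matches an id in courses. Walk through each enrollment:
  - enrollment 1 (Tina): course_id=NULL, no match -> dropped
  - enrollment 2 (Carol): course_id=1 -> matches Chemistry
  - enrollment 3 (Ivan): course_id=NULL, no match -> dropped
  - enrollment 4 (Julia): course_id=5 -> matches Discrete Math
  - enrollment 5 (Quinn): course_id=3 -> matches Calculus
  - enrollment 6 (Olivia): course_id=2 -> matches Physics
  - enrollment 7 (Yara): course_id=2 -> matches Physics
So 2 of 7 rows are dropped.

SQL:
SELECT a.student, b.title AS course
FROM enrollments a
INNER JOIN courses b ON a.course_id = b.id

Result:
student | course       
--------+--------------
Carol   | Chemistry    
Julia   | Discrete Math
Quinn   | Calculus     
Olivia  | Physics      
Yara    | Physics      


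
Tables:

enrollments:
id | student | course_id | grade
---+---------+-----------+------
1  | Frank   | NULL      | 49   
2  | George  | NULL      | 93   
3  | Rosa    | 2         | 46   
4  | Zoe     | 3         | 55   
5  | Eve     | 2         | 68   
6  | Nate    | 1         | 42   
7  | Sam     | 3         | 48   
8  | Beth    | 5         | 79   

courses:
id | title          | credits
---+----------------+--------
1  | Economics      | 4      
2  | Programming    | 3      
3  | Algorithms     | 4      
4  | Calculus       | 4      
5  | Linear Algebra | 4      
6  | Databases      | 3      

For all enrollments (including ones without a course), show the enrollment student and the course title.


LEFT JOIN keeps every row from enrollments (the left table); where course_id has no match in courses, the course columns become NULL. Walk through each enrollment:
  - enrollment 1 (Frank): course_id=NULL, no match -> kept with NULL
  - enrollment 2 (George): course_id=NULL, no match -> kept with NULL
  - enrollment 3 (Rosa): course_id=2 -> matches Programming
  - enrollment 4 (Zoe): course_id=3 -> matches Algorithms
  - enrollment 5 (Eve): course_id=2 -> matches Programming
  - enrollment 6 (Nate): course_id=1 -> matches Economics
  - enrollment 7 (Sam): course_id=3 -> matches Algorithms
  - enrollment 8 (Beth): course_id=5 -> matches Linear Algebra
All 8 rows appear; 2 have NULL course.

SQL:
SELECT a.student, b.title AS course
FROM enrollments a
LEFT JOIN courses b ON a.course_id = b.id

Result:
student | course        
--------+---------------
Frank   | NULL          
George  | NULL          
Rosa    | Programming   
Zoe     | Algorithms    
Eve     | Programming   
Nate    | Economics     
Sam     | Algorithms    
Beth    | Linear Algebra


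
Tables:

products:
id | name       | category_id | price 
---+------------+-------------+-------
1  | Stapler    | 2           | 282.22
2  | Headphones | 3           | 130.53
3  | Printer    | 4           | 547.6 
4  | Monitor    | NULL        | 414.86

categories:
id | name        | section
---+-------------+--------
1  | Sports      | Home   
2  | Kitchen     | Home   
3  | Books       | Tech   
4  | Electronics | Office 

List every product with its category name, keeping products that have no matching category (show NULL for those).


LEFT JOIN keeps every row from products (the left table); where category_id has no match in categories, the category columns become NULL. Walk through each product:
  - product 1 (Stapler): category_id=2 -> matches Kitchen
  - product 2 (Headphones): category_id=3 -> matches Books
  - product 3 (Printer): category_id=4 -> matches Electronics
  - product 4 (Monitor): category_id=NULL, no match -> kept with NULL
All 4 rows appear; 1 has NULL category.

SQL:
SELECT a.name, b.name AS category
FROM products a
LEFT JOIN categories b ON a.category_id = b.id

Result:
name       | category   
-----------+------------
Stapler    | Kitchen    
Headphones | Books      
Printer    | Electronics
Monitor    | NULL       


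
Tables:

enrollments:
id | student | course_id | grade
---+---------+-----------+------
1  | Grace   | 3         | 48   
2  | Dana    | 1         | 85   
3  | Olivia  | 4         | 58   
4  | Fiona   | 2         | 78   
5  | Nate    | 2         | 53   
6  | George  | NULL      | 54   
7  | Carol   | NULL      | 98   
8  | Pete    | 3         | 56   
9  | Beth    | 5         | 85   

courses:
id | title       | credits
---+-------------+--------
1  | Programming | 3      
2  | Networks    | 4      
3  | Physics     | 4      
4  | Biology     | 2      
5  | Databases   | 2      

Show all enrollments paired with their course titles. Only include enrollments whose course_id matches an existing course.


INNER JOIN keeps only enrollments rows whose course_id matches an id in courses. Walk through each enrollment:
  - enrollment 1 (Grace): course_id=3 -> matches Physics
  - enrollment 2 (Dana): course_id=1 -> matches Programming
  - enrollment 3 (Olivia): course_id=4 -> matches Biology
  - enrollment 4 (Fiona): course_id=2 -> matches Networks
  - enrollment 5 (Nate): course_id=2 -> matches Networks
  - enrollment 6 (George): course_id=NULL, no match -> dropped
  - enrollment 7 (Carol): course_id=NULL, no match -> dropped
  - enrollment 8 (Pete): course_id=3 -> matches Physics
  - enrollment 9 (Beth): course_id=5 -> matches Databases
So 2 of 9 rows are dropped.

SQL:
SELECT a.student, b.title AS course
FROM enrollments a
INNER JOIN courses b ON a.course_id = b.id

Result:
student | course     
--------+------------
Grace   | Physics    
Dana    | Programming
Olivia  | Biology    
Fiona   | Networks   
Nate    | Networks   
Pete    | Physics    
Beth    | Databases  


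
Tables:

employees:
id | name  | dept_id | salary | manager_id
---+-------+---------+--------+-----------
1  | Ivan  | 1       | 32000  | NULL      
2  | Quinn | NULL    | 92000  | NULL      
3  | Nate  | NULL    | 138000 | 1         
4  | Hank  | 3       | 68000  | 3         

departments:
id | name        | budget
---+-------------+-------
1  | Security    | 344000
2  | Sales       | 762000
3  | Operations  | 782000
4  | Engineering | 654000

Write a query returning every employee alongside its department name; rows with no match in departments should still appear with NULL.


LEFT JOIN keeps every row from employees (the left table); where dept_id has no match in departments, the department columns become NULL. Walk through each employee:
  - employee 1 (Ivan): dept_id=1 -> matches Security
  - employee 2 (Quinn): dept_id=NULL, no match -> kept with NULL
  - employee 3 (Nate): dept_id=NULL, no match -> kept with NULL
  - employee 4 (Hank): dept_id=3 -> matches Operations
All 4 rows appear; 2 have NULL department.

SQL:
SELECT a.name, b.name AS department
FROM employees a
LEFT JOIN departments b ON a.dept_id = b.id

Result:
name  | department
------+-----------
Ivan  | Security  
Quinn | NULL      
Nate  | NULL      
Hank  | Operations


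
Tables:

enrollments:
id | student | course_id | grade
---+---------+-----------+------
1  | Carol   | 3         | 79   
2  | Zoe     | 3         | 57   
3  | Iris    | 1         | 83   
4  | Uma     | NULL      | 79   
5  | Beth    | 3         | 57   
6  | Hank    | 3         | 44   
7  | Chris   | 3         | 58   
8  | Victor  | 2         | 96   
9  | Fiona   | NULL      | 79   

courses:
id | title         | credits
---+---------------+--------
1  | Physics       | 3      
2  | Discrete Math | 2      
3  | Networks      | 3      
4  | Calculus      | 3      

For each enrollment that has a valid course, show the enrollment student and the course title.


INNER JOIN keeps only enrollments rows whose course_id matches an id in courses. Walk through each enrollment:
  - enrollment 1 (Carol): course_id=3 -> matches Networks
  - enrollment 2 (Zoe): course_id=3 -> matches Networks
  - enrollment 3 (Iris): course_id=1 -> matches Physics
  - enrollment 4 (Uma): course_id=NULL, no match -> dropped
  - enrollment 5 (Beth): course_id=3 -> matches Networks
  - enrollment 6 (Hank): course_id=3 -> matches Networks
  - enrollment 7 (Chris): course_id=3 -> matches Networks
  - enrollment 8 (Victor): course_id=2 -> matches Discrete Math
  - enrollment 9 (Fiona): course_id=NULL, no match -> dropped
So 2 of 9 rows are dropped.

SQL:
SELECT a.student, b.title AS course
FROM enrollments a
INNER JOIN courses b ON a.course_id = b.id

Result:
student | course       
--------+--------------
Carol   | Networks     
Zoe     | Networks     
Iris    | Physics      
Beth    | Networks     
Hank    | Networks     
Chris   | Networks     
Victor  | Discrete Math


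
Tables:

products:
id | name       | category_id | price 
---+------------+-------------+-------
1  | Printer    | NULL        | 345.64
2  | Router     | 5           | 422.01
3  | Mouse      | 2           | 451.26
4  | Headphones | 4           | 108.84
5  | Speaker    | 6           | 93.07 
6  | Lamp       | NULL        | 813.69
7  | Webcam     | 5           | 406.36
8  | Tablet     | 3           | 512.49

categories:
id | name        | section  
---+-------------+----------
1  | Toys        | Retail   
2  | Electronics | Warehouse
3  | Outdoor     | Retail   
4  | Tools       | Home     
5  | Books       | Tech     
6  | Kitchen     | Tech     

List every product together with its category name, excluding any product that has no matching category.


INNER JOIN keeps only products rows whose category_id matches an id in categories. Walk through each product:
  - product 1 (Printer): category_id=NULL, no match -> dropped
  - product 2 (Router): category_id=5 -> matches Books
  - product 3 (Mouse): category_id=2 -> matches Electronics
  - product 4 (Headphones): category_id=4 -> matches Tools
  - product 5 (Speaker): category_id=6 -> matches Kitchen
  - product 6 (Lamp): category_id=NULL, no match -> dropped
  - product 7 (Webcam): category_id=5 -> matches Books
  - product 8 (Tablet): category_id=3 -> matches Outdoor
So 2 of 8 rows are dropped.

SQL:
SELECT a.name, b.name AS category
FROM products a
INNER JOIN categories b ON a.category_id = b.id

Result:
name       | category   
-----------+------------
Router     | Books      
Mouse      | Electronics
Headphones | Tools      
Speaker    | Kitchen    
Webcam     | Books      
Tablet     | Outdoor    


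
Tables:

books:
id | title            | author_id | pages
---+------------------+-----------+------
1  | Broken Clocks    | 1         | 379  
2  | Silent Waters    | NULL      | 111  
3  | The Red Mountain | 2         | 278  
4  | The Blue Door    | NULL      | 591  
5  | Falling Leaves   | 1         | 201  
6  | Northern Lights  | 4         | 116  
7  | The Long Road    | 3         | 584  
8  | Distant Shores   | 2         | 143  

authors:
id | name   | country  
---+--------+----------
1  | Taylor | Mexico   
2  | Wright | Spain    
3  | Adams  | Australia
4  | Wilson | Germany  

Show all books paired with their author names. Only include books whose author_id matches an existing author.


INNER JOIN keeps only books rows whose author_id matches an id in authors. Walk through each book:
  - book 1 (Broken Clocks): author_id=1 -> matches Taylor
  - book 2 (Silent Waters): author_id=NULL, no match -> dropped
  - book 3 (The Red Mountain): author_id=2 -> matches Wright
  - book 4 (The Blue Door): author_id=NULL, no match -> dropped
  - book 5 (Falling Leaves): author_id=1 -> matches Taylor
  - book 6 (Northern Lights): author_id=4 -> matches Wilson
  - book 7 (The Long Road): author_id=3 -> matches Adams
  - book 8 (Distant Shores): author_id=2 -> matches Wright
So 2 of 8 rows are dropped.

SQL:
SELECT a.title, b.name AS author
FROM books a
INNER JOIN authors b ON a.author_id = b.id

Result:
title            | author
-----------------+-------
Broken Clocks    | Taylor
The Red Mountain | Wright
Falling Leaves   | Taylor
Northern Lights  | Wilson
The Long Road    | Adams 
Distant Shores   | Wright


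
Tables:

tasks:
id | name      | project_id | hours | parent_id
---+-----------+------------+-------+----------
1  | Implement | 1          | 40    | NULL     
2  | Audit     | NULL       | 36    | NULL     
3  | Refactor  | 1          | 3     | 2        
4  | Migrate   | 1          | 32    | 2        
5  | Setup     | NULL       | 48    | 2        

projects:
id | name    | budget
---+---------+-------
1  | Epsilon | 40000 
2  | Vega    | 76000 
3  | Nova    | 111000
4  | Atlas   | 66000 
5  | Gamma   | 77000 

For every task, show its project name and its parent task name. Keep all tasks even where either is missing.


Two LEFT JOINs from the same base table tasks: one to projects via project_id, one to tasks itself via parent_id. Both are LEFT so every task is preserved.
Match against projects:
  - task 1 (Implement): project_id=1 -> matches Epsilon
  - task 2 (Audit): project_id=NULL, no match -> kept with NULL
  - task 3 (Refactor): project_id=1 -> matches Epsilon
  - task 4 (Migrate): project_id=1 -> matches Epsilon
  - task 5 (Setup): project_id=NULL, no match -> kept with NULL
Match against tasks (self):
  - task 1 (Implement): parent_id=NULL -> NULL
  - task 2 (Audit): parent_id=NULL -> NULL
  - task 3 (Refactor): parent_id=2 -> Audit
  - task 4 (Migrate): parent_id=2 -> Audit
  - task 5 (Setup): parent_id=2 -> Audit

SQL:
SELECT a.name, b.name AS project, c.name AS parent
FROM tasks a
LEFT JOIN projects b ON a.project_id = b.id
LEFT JOIN tasks c ON a.parent_id = c.id

Result:
name      | project | parent
----------+---------+-------
Implement | Epsilon | NULL  
Audit     | NULL    | NULL  
Refactor  | Epsilon | Audit 
Migrate   | Epsilon | Audit 
Setup     | NULL    | Audit 


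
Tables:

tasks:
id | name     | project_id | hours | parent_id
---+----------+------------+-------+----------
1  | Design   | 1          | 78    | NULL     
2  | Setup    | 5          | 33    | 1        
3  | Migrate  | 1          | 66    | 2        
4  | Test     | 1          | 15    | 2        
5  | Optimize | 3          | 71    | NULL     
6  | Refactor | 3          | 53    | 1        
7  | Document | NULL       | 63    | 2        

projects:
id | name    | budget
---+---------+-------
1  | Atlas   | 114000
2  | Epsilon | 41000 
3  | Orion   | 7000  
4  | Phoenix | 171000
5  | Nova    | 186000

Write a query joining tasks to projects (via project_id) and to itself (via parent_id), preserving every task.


Two LEFT JOINs from the same base table tasks: one to projects via project_id, one to tasks itself via parent_id. Both are LEFT so every task is preserved.
Match against projects:
  - task 1 (Design): project_id=1 -> matches Atlas
  - task 2 (Setup): project_id=5 -> matches Nova
  - task 3 (Migrate): project_id=1 -> matches Atlas
  - task 4 (Test): project_id=1 -> matches Atlas
  - task 5 (Optimize): project_id=3 -> matches Orion
  - task 6 (Refactor): project_id=3 -> matches Orion
  - task 7 (Document): project_id=NULL, no match -> kept with NULL
Match against tasks (self):
  - task 1 (Design): parent_id=NULL -> NULL
  - task 2 (Setup): parent_id=1 -> Design
  - task 3 (Migrate): parent_id=2 -> Setup
  - task 4 (Test): parent_id=2 -> Setup
  - task 5 (Optimize): parent_id=NULL -> NULL
  - task 6 (Refactor): parent_id=1 -> Design
  - task 7 (Document): parent_id=2 -> Setup

SQL:
SELECT a.name, b.name AS project, c.name AS parent
FROM tasks a
LEFT JOIN projects b ON a.project_id = b.id
LEFT JOIN tasks c ON a.parent_id = c.id

Result:
name     | project | parent
---------+---------+-------
Design   | Atlas   | NULL  
Setup    | Nova    | Design
Migrate  | Atlas   | Setup 
Test     | Atlas   | Setup 
Optimize | Orion   | NULL  
Refactor | Orion   | Design
Document | NULL    | Setup 


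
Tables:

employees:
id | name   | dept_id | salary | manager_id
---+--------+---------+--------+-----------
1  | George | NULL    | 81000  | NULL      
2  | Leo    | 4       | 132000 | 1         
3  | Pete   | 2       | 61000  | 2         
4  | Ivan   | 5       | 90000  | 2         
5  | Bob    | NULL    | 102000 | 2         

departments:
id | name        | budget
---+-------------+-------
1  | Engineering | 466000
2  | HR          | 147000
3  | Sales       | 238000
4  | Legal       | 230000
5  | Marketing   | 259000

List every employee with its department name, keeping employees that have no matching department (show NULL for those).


LEFT JOIN keeps every row from employees (the left table); where dept_id has no match in departments, the department columns become NULL. Walk through each employee:
  - employee 1 (George): dept_id=NULL, no match -> kept with NULL
  - employee 2 (Leo): dept_id=4 -> matches Legal
  - employee 3 (Pete): dept_id=2 -> matches HR
  - employee 4 (Ivan): dept_id=5 -> matches Marketing
  - employee 5 (Bob): dept_id=NULL, no match -> kept with NULL
All 5 rows appear; 2 have NULL department.

SQL:
SELECT a.name, b.name AS department
FROM employees a
LEFT JOIN departments b ON a.dept_id = b.id

Result:
name   | department
-------+-----------
George | NULL      
Leo    | Legal     
Pete   | HR        
Ivan   | Marketing 
Bob    | NULL      


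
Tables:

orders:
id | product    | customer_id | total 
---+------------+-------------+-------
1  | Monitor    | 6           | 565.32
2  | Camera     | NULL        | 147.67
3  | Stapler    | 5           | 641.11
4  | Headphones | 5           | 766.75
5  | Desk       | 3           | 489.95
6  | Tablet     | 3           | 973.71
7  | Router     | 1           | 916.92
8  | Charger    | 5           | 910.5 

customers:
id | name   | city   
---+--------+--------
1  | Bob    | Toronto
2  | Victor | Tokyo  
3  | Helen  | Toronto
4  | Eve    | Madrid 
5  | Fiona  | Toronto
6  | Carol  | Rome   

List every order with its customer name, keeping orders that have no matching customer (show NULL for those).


LEFT JOIN keeps every row from orders (the left table); where customer_id has no match in customers, the customer columns become NULL. Walk through each order:
  - order 1 (Monitor): customer_id=6 -> matches Carol
  - order 2 (Camera): customer_id=NULL, no match -> kept with NULL
  - order 3 (Stapler): customer_id=5 -> matches Fiona
  - order 4 (Headphones): customer_id=5 -> matches Fiona
  - order 5 (Desk): customer_id=3 -> matches Helen
  - order 6 (Tablet): customer_id=3 -> matches Helen
  - order 7 (Router): customer_id=1 -> matches Bob
  - order 8 (Charger): customer_id=5 -> matches Fiona
All 8 rows appear; 1 has NULL customer.

SQL:
SELECT a.product, b.name AS customer
FROM orders a
LEFT JOIN customers b ON a.customer_id = b.id

Result:
product    | customer
-----------+---------
Monitor    | Carol   
Camera     | NULL    
Stapler    | Fiona   
Headphones | Fiona   
Desk       | Helen   
Tablet     | Helen   
Router     | Bob     
Charger    | Fiona   


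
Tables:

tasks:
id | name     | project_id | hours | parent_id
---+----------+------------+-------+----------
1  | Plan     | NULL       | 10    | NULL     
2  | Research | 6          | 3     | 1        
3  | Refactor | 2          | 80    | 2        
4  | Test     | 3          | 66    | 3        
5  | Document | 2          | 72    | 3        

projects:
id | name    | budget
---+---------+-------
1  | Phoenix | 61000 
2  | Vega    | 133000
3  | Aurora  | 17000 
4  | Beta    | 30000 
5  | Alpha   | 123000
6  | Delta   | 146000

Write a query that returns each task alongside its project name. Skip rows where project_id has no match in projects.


INNER JOIN keeps only tasks rows whose project_id matches an id in projects. Walk through each task:
  - task 1 (Plan): project_id=NULL, no match -> dropped
  - task 2 (Research): project_id=6 -> matches Delta
  - task 3 (Refactor): project_id=2 -> matches Vega
  - task 4 (Test): project_id=3 -> matches Aurora
  - task 5 (Document): project_id=2 -> matches Vega
So 1 of 5 rows is dropped.

SQL:
SELECT a.name, b.name AS project
FROM tasks a
INNER JOIN projects b ON a.project_id = b.id

Result:
name     | project
---------+--------
Research | Delta  
Refactor | Vega   
Test     | Aurora 
Document | Vega   


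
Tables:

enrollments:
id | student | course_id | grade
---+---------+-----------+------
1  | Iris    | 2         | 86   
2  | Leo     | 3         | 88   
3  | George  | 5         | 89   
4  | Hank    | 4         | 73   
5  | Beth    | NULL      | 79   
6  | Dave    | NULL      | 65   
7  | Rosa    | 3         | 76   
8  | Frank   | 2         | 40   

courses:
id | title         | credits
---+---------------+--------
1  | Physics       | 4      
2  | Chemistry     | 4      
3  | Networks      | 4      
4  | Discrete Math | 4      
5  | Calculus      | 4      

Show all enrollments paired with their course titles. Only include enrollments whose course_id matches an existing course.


INNER JOIN keeps only enrollments rows whose course_id matches an id in courses. Walk through each enrollment:
  - enrollment 1 (Iris): course_id=2 -> matches Chemistry
  - enrollment 2 (Leo): course_id=3 -> matches Networks
  - enrollment 3 (George): course_id=5 -> matches Calculus
  - enrollment 4 (Hank): course_id=4 -> matches Discrete Math
  - enrollment 5 (Beth): course_id=NULL, no match -> dropped
  - enrollment 6 (Dave): course_id=NULL, no match -> dropped
  - enrollment 7 (Rosa): course_id=3 -> matches Networks
  - enrollment 8 (Frank): course_id=2 -> matches Chemistry
So 2 of 8 rows are dropped.

SQL:
SELECT a.student, b.title AS course
FROM enrollments a
INNER JOIN courses b ON a.course_id = b.id

Result:
student | course       
--------+--------------
Iris    | Chemistry    
Leo     | Networks     
George  | Calculus     
Hank    | Discrete Math
Rosa    | Networks     
Frank   | Chemistry    


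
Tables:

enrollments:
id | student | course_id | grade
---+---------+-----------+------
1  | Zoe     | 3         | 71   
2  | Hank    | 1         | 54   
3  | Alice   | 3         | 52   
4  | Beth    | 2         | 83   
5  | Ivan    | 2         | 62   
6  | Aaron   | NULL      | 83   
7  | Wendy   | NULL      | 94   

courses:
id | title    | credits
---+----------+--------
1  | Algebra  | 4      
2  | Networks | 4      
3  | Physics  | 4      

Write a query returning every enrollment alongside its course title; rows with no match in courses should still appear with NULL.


LEFT JOIN keeps every row from enrollments (the left table); where course_id has no match in courses, the course columns become NULL. Walk through each enrollment:
  - enrollment 1 (Zoe): course_id=3 -> matches Physics
  - enrollment 2 (Hank): course_id=1 -> matches Algebra
  - enrollment 3 (Alice): course_id=3 -> matches Physics
  - enrollment 4 (Beth): course_id=2 -> matches Networks
  - enrollment 5 (Ivan): course_id=2 -> matches Networks
  - enrollment 6 (Aaron): course_id=NULL, no match -> kept with NULL
  - enrollment 7 (Wendy): course_id=NULL, no match -> kept with NULL
All 7 rows appear; 2 have NULL course.

SQL:
SELECT a.student, b.title AS course
FROM enrollments a
LEFT JOIN courses b ON a.course_id = b.id

Result:
student | course  
--------+---------
Zoe     | Physics 
Hank    | Algebra 
Alice   | Physics 
Beth    | Networks
Ivan    | Networks
Aaron   | NULL    
Wendy   | NULL    


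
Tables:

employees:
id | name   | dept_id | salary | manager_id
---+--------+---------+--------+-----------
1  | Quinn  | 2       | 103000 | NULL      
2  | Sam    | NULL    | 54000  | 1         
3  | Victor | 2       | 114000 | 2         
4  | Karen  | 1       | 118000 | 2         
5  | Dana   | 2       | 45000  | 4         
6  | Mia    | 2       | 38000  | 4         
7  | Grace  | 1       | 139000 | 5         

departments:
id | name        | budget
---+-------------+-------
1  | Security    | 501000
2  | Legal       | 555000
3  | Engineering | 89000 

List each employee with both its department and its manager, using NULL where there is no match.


Two LEFT JOINs from the same base table employees: one to departments via dept_id, one to employees itself via manager_id. Both are LEFT so every employee is preserved.
Match against departments:
  - employee 1 (Quinn): dept_id=2 -> matches Legal
  - employee 2 (Sam): dept_id=NULL, no match -> kept with NULL
  - employee 3 (Victor): dept_id=2 -> matches Legal
  - employee 4 (Karen): dept_id=1 -> matches Security
  - employee 5 (Dana): dept_id=2 -> matches Legal
  - employee 6 (Mia): dept_id=2 -> matches Legal
  - employee 7 (Grace): dept_id=1 -> matches Security
Match against employees (self):
  - employee 1 (Quinn): manager_id=NULL -> NULL
  - employee 2 (Sam): manager_id=1 -> Quinn
  - employee 3 (Victor): manager_id=2 -> Sam
  - employee 4 (Karen): manager_id=2 -> Sam
  - employee 5 (Dana): manager_id=4 -> Karen
  - employee 6 (Mia): manager_id=4 -> Karen
  - employee 7 (Grace): manager_id=5 -> Dana

SQL:
SELECT a.name, b.name AS department, c.name AS manager
FROM employees a
LEFT JOIN departments b ON a.dept_id = b.id
LEFT JOIN employees c ON a.manager_id = c.id

Result:
name   | department | manager
-------+------------+--------
Quinn  | Legal      | NULL   
Sam    | NULL       | Quinn  
Victor | Legal      | Sam    
Karen  | Security   | Sam    
Dana   | Legal      | Karen  
Mia    | Legal      | Karen  
Grace  | Security   | Dana   


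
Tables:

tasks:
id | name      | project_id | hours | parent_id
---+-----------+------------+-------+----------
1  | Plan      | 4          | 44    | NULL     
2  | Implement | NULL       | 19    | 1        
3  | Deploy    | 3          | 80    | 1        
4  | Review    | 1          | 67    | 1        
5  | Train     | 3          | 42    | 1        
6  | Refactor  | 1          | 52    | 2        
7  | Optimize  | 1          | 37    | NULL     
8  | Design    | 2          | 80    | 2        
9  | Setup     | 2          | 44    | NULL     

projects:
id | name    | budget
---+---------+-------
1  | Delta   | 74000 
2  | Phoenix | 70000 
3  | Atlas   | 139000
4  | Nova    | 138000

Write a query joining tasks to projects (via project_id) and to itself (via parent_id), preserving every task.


Two LEFT JOINs from the same base table tasks: one to projects via project_id, one to tasks itself via parent_id. Both are LEFT so every task is preserved.
Match against projects:
  - task 1 (Plan): project_id=4 -> matches Nova
  - task 2 (Implement): project_id=NULL, no match -> kept with NULL
  - task 3 (Deploy): project_id=3 -> matches Atlas
  - task 4 (Review): project_id=1 -> matches Delta
  - task 5 (Train): project_id=3 -> matches Atlas
  - task 6 (Refactor): project_id=1 -> matches Delta
  - task 7 (Optimize): project_id=1 -> matches Delta
  - task 8 (Design): project_id=2 -> matches Phoenix
  - task 9 (Setup): project_id=2 -> matches Phoenix
Match against tasks (self):
  - task 1 (Plan): parent_id=NULL -> NULL
  - task 2 (Implement): parent_id=1 -> Plan
  - task 3 (Deploy): parent_id=1 -> Plan
  - task 4 (Review): parent_id=1 -> Plan
  - task 5 (Train): parent_id=1 -> Plan
  - task 6 (Refactor): parent_id=2 -> Implement
  - task 7 (Optimize): parent_id=NULL -> NULL
  - task 8 (Design): parent_id=2 -> Implement
  - task 9 (Setup): parent_id=NULL -> NULL

SQL:
SELECT a.name, b.name AS project, c.name AS parent
FROM tasks a
LEFT JOIN projects b ON a.project_id = b.id
LEFT JOIN tasks c ON a.parent_id = c.id

Result:
name      | project | parent   
----------+---------+----------
Plan      | Nova    | NULL     
Implement | NULL    | Plan     
Deploy    | Atlas   | Plan     
Review    | Delta   | Plan     
Train     | Atlas   | Plan     
Refactor  | Delta   | Implement
Optimize  | Delta   | NULL     
Design    | Phoenix | Implement
Setup     | Phoenix | NULL     


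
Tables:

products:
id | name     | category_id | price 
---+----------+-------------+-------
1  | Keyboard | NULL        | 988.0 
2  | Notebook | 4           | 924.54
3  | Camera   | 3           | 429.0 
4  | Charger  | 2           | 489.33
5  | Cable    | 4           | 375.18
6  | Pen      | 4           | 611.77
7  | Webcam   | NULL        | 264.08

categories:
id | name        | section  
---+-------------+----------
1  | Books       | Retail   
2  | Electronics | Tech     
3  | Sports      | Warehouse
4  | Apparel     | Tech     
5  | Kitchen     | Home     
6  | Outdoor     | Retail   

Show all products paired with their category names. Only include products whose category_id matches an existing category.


INNER JOIN keeps only products rows whose category_id matches an id in categories. Walk through each product:
  - product 1 (Keyboard): category_id=NULL, no match -> dropped
  - product 2 (Notebook): category_id=4 -> matches Apparel
  - product 3 (Camera): category_id=3 -> matches Sports
  - product 4 (Charger): category_id=2 -> matches Electronics
  - product 5 (Cable): category_id=4 -> matches Apparel
  - product 6 (Pen): category_id=4 -> matches Apparel
  - product 7 (Webcam): category_id=NULL, no match -> dropped
So 2 of 7 rows are dropped.

SQL:
SELECT a.name, b.name AS category
FROM products a
INNER JOIN categories b ON a.category_id = b.id

Result:
name     | category   
---------+------------
Notebook | Apparel    
Camera   | Sports     
Charger  | Electronics
Cable    | Apparel    
Pen      | Apparel    


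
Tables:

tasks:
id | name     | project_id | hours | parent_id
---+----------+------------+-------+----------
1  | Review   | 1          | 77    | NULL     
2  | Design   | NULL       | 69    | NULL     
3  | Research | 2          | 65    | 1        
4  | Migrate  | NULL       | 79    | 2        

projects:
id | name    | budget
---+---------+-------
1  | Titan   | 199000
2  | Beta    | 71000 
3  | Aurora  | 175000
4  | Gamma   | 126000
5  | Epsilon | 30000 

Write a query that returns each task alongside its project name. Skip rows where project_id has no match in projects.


INNER JOIN keeps only tasks rows whose project_id matches an id in projects. Walk through each task:
  - task 1 (Review): project_id=1 -> matches Titan
  - task 2 (Design): project_id=NULL, no match -> dropped
  - task 3 (Research): project_id=2 -> matches Beta
  - task 4 (Migrate): project_id=NULL, no match -> dropped
So 2 of 4 rows are dropped.

SQL:
SELECT a.name, b.name AS project
FROM tasks a
INNER JOIN projects b ON a.project_id = b.id

Result:
name     | project
---------+--------
Review   | Titan  
Research | Beta   


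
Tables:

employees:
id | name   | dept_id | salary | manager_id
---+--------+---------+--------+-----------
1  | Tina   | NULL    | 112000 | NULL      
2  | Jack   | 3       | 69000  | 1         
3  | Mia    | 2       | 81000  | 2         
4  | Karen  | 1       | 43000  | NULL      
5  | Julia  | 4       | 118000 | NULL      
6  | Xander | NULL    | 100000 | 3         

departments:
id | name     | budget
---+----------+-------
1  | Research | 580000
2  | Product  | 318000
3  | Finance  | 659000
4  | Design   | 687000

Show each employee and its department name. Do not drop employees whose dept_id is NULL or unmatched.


LEFT JOIN keeps every row from employees (the left table); where dept_id has no match in departments, the department columns become NULL. Walk through each employee:
  - employee 1 (Tina): dept_id=NULL, no match -> kept with NULL
  - employee 2 (Jack): dept_id=3 -> matches Finance
  - employee 3 (Mia): dept_id=2 -> matches Product
  - employee 4 (Karen): dept_id=1 -> matches Research
  - employee 5 (Julia): dept_id=4 -> matches Design
  - employee 6 (Xander): dept_id=NULL, no match -> kept with NULL
All 6 rows appear; 2 have NULL department.

SQL:
SELECT a.name, b.name AS department
FROM employees a
LEFT JOIN departments b ON a.dept_id = b.id

Result:
name   | department
-------+-----------
Tina   | NULL      
Jack   | Finance   
Mia    | Product   
Karen  | Research  
Julia  | Design    
Xander | NULL      


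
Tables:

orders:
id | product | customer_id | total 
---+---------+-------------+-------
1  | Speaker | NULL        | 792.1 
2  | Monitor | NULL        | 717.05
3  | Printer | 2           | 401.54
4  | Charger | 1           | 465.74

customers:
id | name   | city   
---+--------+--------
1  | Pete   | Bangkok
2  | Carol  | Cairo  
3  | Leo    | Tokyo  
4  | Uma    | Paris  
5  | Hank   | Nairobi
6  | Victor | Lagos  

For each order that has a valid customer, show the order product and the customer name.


INNER JOIN keeps only orders rows whose customer_id matches an id in customers. Walk through each order:
  - order 1 (Speaker): customer_id=NULL, no match -> dropped
  - order 2 (Monitor): customer_id=NULL, no match -> dropped
  - order 3 (Printer): customer_id=2 -> matches Carol
  - order 4 (Charger): customer_id=1 -> matches Pete
So 2 of 4 rows are dropped.

SQL:
SELECT a.product, b.name AS customer
FROM orders a
INNER JOIN customers b ON a.customer_id = b.id

Result:
product | customer
--------+---------
Printer | Carol   
Charger | Pete    


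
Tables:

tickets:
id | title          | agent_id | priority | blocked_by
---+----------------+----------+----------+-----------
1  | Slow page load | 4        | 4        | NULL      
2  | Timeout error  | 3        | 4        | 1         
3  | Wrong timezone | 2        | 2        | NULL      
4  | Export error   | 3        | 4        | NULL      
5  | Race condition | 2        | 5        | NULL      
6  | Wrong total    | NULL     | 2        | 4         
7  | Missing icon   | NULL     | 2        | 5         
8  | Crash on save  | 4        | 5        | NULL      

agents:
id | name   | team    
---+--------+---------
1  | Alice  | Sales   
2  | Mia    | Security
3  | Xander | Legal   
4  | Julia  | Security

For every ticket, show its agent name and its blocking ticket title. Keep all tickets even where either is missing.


Two LEFT JOINs from the same base table tickets: one to agents via agent_id, one to tickets itself via blocked_by. Both are LEFT so every ticket is preserved.
Match against agents:
  - ticket 1 (Slow page load): agent_id=4 -> matches Julia
  - ticket 2 (Timeout error): agent_id=3 -> matches Xander
  - ticket 3 (Wrong timezone): agent_id=2 -> matches Mia
  - ticket 4 (Export error): agent_id=3 -> matches Xander
  - ticket 5 (Race condition): agent_id=2 -> matches Mia
  - ticket 6 (Wrong total): agent_id=NULL, no match -> kept with NULL
  - ticket 7 (Missing icon): agent_id=NULL, no match -> kept with NULL
  - ticket 8 (Crash on save): agent_id=4 -> matches Julia
Match against tickets (self):
  - ticket 1 (Slow page load): blocked_by=NULL -> NULL
  - ticket 2 (Timeout error): blocked_by=1 -> Slow page load
  - ticket 3 (Wrong timezone): blocked_by=NULL -> NULL
  - ticket 4 (Export error): blocked_by=NULL -> NULL
  - ticket 5 (Race condition): blocked_by=NULL -> NULL
  - ticket 6 (Wrong total): blocked_by=4 -> Export error
  - ticket 7 (Missing icon): blocked_by=5 -> Race condition
  - ticket 8 (Crash on save): blocked_by=NULL -> NULL

SQL:
SELECT a.title, b.name AS agent, c.title AS blocked_by
FROM tickets a
LEFT JOIN agents b ON a.agent_id = b.id
LEFT JOIN tickets c ON a.blocked_by = c.id

Result:
title          | agent  | blocked_by    
---------------+--------+---------------
Slow page load | Julia  | NULL          
Timeout error  | Xander | Slow page load
Wrong timezone | Mia    | NULL          
Export error   | Xander | NULL          
Race condition | Mia    | NULL          
Wrong total    | NULL   | Export error  
Missing icon   | NULL   | Race condition
Crash on save  | Julia  | NULL          


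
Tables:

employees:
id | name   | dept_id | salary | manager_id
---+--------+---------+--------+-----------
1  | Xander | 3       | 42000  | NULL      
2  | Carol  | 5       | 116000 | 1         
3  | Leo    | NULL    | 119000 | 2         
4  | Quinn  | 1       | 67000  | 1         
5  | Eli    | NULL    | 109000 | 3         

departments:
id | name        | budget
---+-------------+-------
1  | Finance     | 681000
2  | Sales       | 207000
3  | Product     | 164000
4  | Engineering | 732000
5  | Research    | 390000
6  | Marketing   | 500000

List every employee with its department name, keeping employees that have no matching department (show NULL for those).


LEFT JOIN keeps every row from employees (the left table); where dept_id has no match in departments, the department columns become NULL. Walk through each employee:
  - employee 1 (Xander): dept_id=3 -> matches Product
  - employee 2 (Carol): dept_id=5 -> matches Research
  - employee 3 (Leo): dept_id=NULL, no match -> kept with NULL
  - employee 4 (Quinn): dept_id=1 -> matches Finance
  - employee 5 (Eli): dept_id=NULL, no match -> kept with NULL
All 5 rows appear; 2 have NULL department.

SQL:
SELECT a.name, b.name AS department
FROM employees a
LEFT JOIN departments b ON a.dept_id = b.id

Result:
name   | department
-------+-----------
Xander | Product   
Carol  | Research  
Leo    | NULL      
Quinn  | Finance   
Eli    | NULL      


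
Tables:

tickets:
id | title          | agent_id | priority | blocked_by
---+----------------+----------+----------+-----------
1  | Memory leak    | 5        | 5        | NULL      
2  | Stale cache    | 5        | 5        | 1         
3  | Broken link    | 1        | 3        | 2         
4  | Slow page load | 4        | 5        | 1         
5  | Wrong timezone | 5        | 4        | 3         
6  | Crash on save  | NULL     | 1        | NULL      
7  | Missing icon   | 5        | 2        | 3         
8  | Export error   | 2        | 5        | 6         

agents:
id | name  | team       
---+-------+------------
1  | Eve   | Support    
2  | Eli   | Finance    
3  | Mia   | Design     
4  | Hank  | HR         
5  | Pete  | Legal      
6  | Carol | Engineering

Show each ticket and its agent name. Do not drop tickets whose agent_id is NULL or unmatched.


LEFT JOIN keeps every row from tickets (the left table); where agent_id has no match in agents, the agent columns become NULL. Walk through each ticket:
  - ticket 1 (Memory leak): agent_id=5 -> matches Pete
  - ticket 2 (Stale cache): agent_id=5 -> matches Pete
  - ticket 3 (Broken link): agent_id=1 -> matches Eve
  - ticket 4 (Slow page load): agent_id=4 -> matches Hank
  - ticket 5 (Wrong timezone): agent_id=5 -> matches Pete
  - ticket 6 (Crash on save): agent_id=NULL, no match -> kept with NULL
  - ticket 7 (Missing icon): agent_id=5 -> matches Pete
  - ticket 8 (Export error): agent_id=2 -> matches Eli
All 8 rows appear; 1 has NULL agent.

SQL:
SELECT a.title, b.name AS agent
FROM tickets a
LEFT JOIN agents b ON a.agent_id = b.id

Result:
title          | agent
---------------+------
Memory leak    | Pete 
Stale cache    | Pete 
Broken link    | Eve  
Slow page load | Hank 
Wrong timezone | Pete 
Crash on save  | NULL 
Missing icon   | Pete 
Export error   | Eli  


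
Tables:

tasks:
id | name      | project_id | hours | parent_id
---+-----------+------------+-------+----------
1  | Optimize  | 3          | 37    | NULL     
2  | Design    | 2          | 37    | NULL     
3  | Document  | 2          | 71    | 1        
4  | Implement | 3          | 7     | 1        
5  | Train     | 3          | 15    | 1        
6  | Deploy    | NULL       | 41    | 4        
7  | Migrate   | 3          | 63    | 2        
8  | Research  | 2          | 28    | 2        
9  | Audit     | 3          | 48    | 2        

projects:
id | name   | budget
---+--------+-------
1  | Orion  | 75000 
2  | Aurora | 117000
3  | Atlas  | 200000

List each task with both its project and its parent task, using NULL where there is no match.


Two LEFT JOINs from the same base table tasks: one to projects via project_id, one to tasks itself via parent_id. Both are LEFT so every task is preserved.
Match against projects:
  - task 1 (Optimize): project_id=3 -> matches Atlas
  - task 2 (Design): project_id=2 -> matches Aurora
  - task 3 (Document): project_id=2 -> matches Aurora
  - task 4 (Implement): project_id=3 -> matches Atlas
  - task 5 (Train): project_id=3 -> matches Atlas
  - task 6 (Deploy): project_id=NULL, no match -> kept with NULL
  - task 7 (Migrate): project_id=3 -> matches Atlas
  - task 8 (Research): project_id=2 -> matches Aurora
  - task 9 (Audit): project_id=3 -> matches Atlas
Match against tasks (self):
  - task 1 (Optimize): parent_id=NULL -> NULL
  - task 2 (Design): parent_id=NULL -> NULL
  - task 3 (Document): parent_id=1 -> Optimize
  - task 4 (Implement): parent_id=1 -> Optimize
  - task 5 (Train): parent_id=1 -> Optimize
  - task 6 (Deploy): parent_id=4 -> Implement
  - task 7 (Migrate): parent_id=2 -> Design
  - task 8 (Research): parent_id=2 -> Design
  - task 9 (Audit): parent_id=2 -> Design

SQL:
SELECT a.name, b.name AS project, c.name AS parent
FROM tasks a
LEFT JOIN projects b ON a.project_id = b.id
LEFT JOIN tasks c ON a.parent_id = c.id

Result:
name      | project | parent   
----------+---------+----------
Optimize  | Atlas   | NULL     
Design    | Aurora  | NULL     
Document  | Aurora  | Optimize 
Implement | Atlas   | Optimize 
Train     | Atlas   | Optimize 
Deploy    | NULL    | Implement
Migrate   | Atlas   | Design   
Research  | Aurora  | Design   
Audit     | Atlas   | Design   
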